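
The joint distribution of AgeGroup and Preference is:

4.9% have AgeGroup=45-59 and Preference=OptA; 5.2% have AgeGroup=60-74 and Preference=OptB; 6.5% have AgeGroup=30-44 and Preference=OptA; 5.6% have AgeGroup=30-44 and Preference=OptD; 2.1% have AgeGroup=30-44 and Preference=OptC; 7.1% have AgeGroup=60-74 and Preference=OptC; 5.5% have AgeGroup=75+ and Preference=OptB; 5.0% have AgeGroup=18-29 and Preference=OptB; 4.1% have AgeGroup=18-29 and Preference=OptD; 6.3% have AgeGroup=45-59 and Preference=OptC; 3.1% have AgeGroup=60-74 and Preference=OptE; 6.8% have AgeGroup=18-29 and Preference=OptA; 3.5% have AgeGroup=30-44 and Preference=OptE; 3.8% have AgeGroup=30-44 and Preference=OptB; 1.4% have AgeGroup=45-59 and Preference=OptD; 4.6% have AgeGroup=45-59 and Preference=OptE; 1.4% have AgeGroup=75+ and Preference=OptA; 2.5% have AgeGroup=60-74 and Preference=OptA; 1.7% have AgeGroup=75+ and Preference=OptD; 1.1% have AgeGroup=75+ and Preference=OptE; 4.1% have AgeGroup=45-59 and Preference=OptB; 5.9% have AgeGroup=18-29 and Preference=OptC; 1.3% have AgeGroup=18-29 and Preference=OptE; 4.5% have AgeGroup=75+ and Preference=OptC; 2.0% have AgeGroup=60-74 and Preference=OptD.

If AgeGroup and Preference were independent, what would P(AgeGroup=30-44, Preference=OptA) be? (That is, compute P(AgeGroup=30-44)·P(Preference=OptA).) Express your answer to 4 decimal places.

P(AgeGroup=30-44) = 0.065 + 0.038 + 0.021 + 0.056 + 0.035 = 0.215.
P(Preference=OptA) = 0.068 + 0.065 + 0.049 + 0.025 + 0.014 = 0.221.
Product: 0.215 × 0.221 = 0.0475.

0.0475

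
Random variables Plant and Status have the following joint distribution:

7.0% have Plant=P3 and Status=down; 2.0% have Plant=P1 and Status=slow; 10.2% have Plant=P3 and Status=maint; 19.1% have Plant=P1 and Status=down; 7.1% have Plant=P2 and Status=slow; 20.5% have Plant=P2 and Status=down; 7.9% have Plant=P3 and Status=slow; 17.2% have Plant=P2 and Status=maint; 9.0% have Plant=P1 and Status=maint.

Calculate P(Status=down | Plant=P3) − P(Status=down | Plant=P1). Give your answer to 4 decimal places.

-0.3557

P(Plant=P3) = 0.079 + 0.070 + 0.102 = 0.251; P(Status=down | Plant=P3) = 0.070/0.251 = 0.27888.
P(Plant=P1) = 0.020 + 0.191 + 0.090 = 0.301; P(Status=down | Plant=P1) = 0.191/0.301 = 0.63455.
Difference = -0.3557.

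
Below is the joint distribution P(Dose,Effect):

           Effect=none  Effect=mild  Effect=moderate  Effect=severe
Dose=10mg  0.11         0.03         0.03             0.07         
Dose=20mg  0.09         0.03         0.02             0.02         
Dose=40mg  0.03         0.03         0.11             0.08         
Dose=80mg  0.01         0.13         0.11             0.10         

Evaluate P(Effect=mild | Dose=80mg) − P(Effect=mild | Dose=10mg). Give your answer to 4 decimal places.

0.2464

P(Dose=80mg) = 0.01 + 0.13 + 0.11 + 0.10 = 0.35; P(Effect=mild | Dose=80mg) = 0.13/0.35 = 0.37143.
P(Dose=10mg) = 0.11 + 0.03 + 0.03 + 0.07 = 0.24; P(Effect=mild | Dose=10mg) = 0.03/0.24 = 0.12500.
Difference = 0.2464.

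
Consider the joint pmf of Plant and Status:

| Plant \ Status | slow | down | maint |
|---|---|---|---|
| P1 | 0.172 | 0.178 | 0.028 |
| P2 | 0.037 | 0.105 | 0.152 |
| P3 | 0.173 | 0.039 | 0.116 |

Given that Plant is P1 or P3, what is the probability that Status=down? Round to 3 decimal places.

P(Plant=P1) = 0.172 + 0.178 + 0.028 = 0.378.
P(Plant=P3) = 0.173 + 0.039 + 0.116 = 0.328.
P(Plant ∈ {P1, P3}) = 0.378 + 0.328 = 0.706; P(Status=down, Plant ∈ {P1, P3}) = 0.178 + 0.039 = 0.217.
P(Status=down | Plant ∈ {P1, P3}) = 0.217/0.706 = 0.307.

0.307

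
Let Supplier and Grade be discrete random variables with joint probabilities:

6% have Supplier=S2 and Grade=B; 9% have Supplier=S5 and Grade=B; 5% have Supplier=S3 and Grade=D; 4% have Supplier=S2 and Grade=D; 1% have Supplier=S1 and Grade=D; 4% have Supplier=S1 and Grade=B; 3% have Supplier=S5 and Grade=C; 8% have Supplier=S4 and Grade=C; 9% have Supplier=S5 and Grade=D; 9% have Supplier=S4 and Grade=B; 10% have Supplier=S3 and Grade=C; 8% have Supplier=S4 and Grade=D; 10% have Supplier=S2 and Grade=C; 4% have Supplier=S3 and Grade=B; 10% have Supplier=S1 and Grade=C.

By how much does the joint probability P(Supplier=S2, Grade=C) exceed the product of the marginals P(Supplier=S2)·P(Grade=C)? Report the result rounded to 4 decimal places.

P(Supplier=S2) = 0.06 + 0.10 + 0.04 = 0.20.
P(Grade=C) = 0.10 + 0.10 + 0.10 + 0.08 + 0.03 = 0.41.
P(Supplier=S2, Grade=C) − P(Supplier=S2)P(Grade=C) = 0.10 − 0.20×0.41 = 0.0180.

0.0180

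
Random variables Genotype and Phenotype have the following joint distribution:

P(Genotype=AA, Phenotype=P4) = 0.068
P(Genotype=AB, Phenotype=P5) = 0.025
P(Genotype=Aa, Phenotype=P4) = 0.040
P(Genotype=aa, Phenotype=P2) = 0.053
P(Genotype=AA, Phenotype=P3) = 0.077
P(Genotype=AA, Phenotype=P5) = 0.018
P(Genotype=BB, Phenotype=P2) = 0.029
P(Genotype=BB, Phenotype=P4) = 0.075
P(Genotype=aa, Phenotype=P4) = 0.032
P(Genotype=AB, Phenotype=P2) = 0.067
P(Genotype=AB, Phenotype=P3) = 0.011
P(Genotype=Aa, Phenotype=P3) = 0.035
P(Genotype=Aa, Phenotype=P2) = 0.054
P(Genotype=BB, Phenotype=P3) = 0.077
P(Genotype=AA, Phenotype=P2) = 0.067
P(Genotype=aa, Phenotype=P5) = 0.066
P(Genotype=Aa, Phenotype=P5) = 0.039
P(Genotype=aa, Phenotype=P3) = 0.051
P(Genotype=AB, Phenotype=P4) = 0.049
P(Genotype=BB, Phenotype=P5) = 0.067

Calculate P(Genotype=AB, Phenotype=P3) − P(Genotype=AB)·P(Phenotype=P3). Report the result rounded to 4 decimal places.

P(Genotype=AB) = 0.067 + 0.011 + 0.049 + 0.025 = 0.152.
P(Phenotype=P3) = 0.077 + 0.035 + 0.051 + 0.011 + 0.077 = 0.251.
P(Genotype=AB, Phenotype=P3) − P(Genotype=AB)P(Phenotype=P3) = 0.011 − 0.152×0.251 = -0.0272.

-0.0272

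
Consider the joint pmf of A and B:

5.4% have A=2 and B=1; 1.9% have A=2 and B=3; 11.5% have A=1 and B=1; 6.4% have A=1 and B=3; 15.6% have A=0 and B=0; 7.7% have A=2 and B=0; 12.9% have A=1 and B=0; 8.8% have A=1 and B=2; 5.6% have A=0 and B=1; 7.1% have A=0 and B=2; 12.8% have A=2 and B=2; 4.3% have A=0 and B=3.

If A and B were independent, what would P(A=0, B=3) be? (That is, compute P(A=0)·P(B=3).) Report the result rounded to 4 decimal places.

0.0411

P(A=0) = 0.156 + 0.056 + 0.071 + 0.043 = 0.326.
P(B=3) = 0.043 + 0.064 + 0.019 = 0.126.
Product: 0.326 × 0.126 = 0.0411.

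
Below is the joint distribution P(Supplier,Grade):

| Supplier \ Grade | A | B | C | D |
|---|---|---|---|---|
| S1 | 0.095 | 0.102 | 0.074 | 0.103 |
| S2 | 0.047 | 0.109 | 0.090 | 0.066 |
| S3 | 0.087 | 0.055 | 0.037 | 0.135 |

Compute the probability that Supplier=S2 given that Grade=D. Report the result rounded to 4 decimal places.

P(Grade=D) = 0.103 + 0.066 + 0.135 = 0.304.
P(Supplier=S2 | Grade=D) = 0.066/0.304 = 0.2171.

0.2171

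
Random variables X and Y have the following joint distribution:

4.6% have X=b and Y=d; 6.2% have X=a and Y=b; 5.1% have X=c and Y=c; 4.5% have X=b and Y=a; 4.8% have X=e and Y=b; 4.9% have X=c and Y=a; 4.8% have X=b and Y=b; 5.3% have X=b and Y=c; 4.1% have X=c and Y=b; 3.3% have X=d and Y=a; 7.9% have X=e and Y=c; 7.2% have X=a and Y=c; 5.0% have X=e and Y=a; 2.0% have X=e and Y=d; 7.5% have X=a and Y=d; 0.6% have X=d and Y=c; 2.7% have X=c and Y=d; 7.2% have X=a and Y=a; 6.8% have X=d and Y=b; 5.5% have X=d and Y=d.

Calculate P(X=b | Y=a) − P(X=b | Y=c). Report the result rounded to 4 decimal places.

-0.0223

P(Y=a) = 0.072 + 0.045 + 0.049 + 0.033 + 0.050 = 0.249; P(X=b | Y=a) = 0.045/0.249 = 0.18072.
P(Y=c) = 0.072 + 0.053 + 0.051 + 0.006 + 0.079 = 0.261; P(X=b | Y=c) = 0.053/0.261 = 0.20307.
Difference = -0.0223.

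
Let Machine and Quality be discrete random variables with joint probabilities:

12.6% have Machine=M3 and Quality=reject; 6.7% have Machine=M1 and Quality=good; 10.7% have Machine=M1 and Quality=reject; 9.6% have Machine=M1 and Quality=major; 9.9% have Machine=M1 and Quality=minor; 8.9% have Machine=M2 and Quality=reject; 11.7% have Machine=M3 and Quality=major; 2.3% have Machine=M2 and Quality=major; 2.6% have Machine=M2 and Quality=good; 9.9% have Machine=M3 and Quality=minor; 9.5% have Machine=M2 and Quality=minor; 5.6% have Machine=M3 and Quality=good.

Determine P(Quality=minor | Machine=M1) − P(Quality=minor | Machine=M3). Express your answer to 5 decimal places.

0.01955

P(Machine=M1) = 0.067 + 0.099 + 0.096 + 0.107 = 0.369; P(Quality=minor | Machine=M1) = 0.099/0.369 = 0.268293.
P(Machine=M3) = 0.056 + 0.099 + 0.117 + 0.126 = 0.398; P(Quality=minor | Machine=M3) = 0.099/0.398 = 0.248744.
Difference = 0.01955.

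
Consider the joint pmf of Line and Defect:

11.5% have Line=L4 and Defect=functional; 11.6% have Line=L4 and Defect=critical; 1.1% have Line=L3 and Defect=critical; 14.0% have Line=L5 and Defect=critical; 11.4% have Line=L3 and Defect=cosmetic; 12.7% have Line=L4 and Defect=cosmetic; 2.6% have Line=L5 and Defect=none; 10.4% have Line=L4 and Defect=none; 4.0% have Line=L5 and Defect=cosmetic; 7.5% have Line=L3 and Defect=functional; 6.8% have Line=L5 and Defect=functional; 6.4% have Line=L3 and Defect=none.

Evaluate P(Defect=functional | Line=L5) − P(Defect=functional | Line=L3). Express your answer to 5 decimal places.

P(Line=L5) = 0.026 + 0.040 + 0.068 + 0.140 = 0.274; P(Defect=functional | Line=L5) = 0.068/0.274 = 0.248175.
P(Line=L3) = 0.064 + 0.114 + 0.075 + 0.011 = 0.264; P(Defect=functional | Line=L3) = 0.075/0.264 = 0.284091.
Difference = -0.03592.

-0.03592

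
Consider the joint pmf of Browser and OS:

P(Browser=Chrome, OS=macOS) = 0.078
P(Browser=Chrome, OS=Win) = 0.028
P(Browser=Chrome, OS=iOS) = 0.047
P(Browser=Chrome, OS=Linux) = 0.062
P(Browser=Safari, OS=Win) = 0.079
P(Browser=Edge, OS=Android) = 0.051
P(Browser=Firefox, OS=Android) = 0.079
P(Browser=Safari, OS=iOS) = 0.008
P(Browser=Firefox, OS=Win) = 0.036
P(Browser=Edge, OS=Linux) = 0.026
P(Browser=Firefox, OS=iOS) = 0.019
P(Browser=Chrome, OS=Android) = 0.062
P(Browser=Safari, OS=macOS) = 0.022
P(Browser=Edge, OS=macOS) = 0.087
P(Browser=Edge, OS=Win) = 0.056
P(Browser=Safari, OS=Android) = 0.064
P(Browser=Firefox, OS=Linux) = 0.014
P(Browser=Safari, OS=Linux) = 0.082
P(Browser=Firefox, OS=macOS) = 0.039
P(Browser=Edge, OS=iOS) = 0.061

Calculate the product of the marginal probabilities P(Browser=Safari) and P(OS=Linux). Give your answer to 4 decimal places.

P(Browser=Safari) = 0.079 + 0.022 + 0.082 + 0.008 + 0.064 = 0.255.
P(OS=Linux) = 0.062 + 0.014 + 0.082 + 0.026 = 0.184.
Product: 0.255 × 0.184 = 0.0469.

0.0469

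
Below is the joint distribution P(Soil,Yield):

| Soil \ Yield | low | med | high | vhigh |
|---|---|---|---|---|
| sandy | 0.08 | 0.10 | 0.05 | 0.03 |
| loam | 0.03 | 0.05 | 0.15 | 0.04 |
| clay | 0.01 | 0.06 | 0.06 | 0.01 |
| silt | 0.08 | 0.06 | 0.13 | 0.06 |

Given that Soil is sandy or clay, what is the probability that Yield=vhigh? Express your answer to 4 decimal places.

P(Soil=sandy) = 0.08 + 0.10 + 0.05 + 0.03 = 0.26.
P(Soil=clay) = 0.01 + 0.06 + 0.06 + 0.01 = 0.14.
P(Soil ∈ {sandy, clay}) = 0.26 + 0.14 = 0.40; P(Yield=vhigh, Soil ∈ {sandy, clay}) = 0.03 + 0.01 = 0.04.
P(Yield=vhigh | Soil ∈ {sandy, clay}) = 0.04/0.40 = 0.1000.

0.1000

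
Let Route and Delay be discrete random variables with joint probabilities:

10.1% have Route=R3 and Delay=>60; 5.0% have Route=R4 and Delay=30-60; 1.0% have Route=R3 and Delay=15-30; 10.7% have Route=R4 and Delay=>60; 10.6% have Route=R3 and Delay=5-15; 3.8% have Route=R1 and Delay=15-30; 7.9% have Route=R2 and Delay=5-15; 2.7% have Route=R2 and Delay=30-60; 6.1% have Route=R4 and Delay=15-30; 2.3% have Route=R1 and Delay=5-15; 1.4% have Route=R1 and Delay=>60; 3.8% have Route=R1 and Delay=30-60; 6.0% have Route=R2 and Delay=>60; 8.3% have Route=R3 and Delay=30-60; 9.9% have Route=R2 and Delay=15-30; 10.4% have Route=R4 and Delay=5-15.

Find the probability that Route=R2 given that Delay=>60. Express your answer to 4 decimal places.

0.2128

P(Delay=>60) = 0.014 + 0.060 + 0.101 + 0.107 = 0.282.
P(Route=R2 | Delay=>60) = 0.060/0.282 = 0.2128.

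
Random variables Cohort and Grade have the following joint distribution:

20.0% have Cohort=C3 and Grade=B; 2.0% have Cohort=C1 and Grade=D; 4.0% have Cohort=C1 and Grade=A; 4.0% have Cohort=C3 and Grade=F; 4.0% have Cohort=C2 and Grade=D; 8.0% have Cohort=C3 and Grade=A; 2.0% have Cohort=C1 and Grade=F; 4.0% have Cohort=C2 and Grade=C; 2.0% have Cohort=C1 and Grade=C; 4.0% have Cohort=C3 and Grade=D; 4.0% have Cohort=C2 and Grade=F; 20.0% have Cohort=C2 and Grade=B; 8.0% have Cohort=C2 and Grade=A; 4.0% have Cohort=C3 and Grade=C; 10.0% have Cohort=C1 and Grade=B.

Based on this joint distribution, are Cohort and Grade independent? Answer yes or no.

Every cell satisfies P(Cohort,Grade) = P(Cohort)·P(Grade). For instance P(Cohort=C1) = 0.200, P(Grade=F) = 0.100, and 0.200×0.100 = 0.020 matches the joint entry. So Cohort and Grade are independent.

yes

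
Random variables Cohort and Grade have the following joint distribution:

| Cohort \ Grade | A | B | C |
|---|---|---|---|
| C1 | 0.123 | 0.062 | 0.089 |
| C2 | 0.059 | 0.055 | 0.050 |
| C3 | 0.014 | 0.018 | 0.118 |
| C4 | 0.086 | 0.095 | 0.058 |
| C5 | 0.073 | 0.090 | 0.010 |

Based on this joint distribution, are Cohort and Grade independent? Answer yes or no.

no

P(Cohort=C3) = 0.150 and P(Grade=C) = 0.325, so their product is 0.04875, but P(Cohort=C3, Grade=C) = 0.118. Since these differ, Cohort and Grade are not independent.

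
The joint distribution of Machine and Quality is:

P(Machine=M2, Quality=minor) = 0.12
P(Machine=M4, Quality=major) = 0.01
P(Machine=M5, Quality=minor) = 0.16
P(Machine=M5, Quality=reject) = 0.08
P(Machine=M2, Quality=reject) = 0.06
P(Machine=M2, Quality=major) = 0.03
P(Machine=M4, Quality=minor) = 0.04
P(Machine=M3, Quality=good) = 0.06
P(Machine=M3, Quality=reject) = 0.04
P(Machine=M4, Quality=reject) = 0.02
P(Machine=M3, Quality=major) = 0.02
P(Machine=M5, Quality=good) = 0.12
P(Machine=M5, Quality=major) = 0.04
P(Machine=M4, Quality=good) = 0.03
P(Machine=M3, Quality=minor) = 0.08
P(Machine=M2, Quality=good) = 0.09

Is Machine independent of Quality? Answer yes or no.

Every cell satisfies P(Machine,Quality) = P(Machine)·P(Quality). For instance P(Machine=M4) = 0.10, P(Quality=minor) = 0.40, and 0.10×0.40 = 0.04 matches the joint entry. So Machine and Quality are independent.

yes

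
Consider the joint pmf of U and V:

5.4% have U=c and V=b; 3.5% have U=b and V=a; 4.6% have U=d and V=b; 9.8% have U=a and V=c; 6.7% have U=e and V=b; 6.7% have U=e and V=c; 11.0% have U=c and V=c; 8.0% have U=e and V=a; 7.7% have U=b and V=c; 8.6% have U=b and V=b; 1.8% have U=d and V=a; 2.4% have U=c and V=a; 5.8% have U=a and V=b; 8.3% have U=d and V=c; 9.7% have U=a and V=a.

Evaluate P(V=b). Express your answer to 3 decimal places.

0.311

P(V=b) = 0.058 + 0.086 + 0.054 + 0.046 + 0.067 = 0.311.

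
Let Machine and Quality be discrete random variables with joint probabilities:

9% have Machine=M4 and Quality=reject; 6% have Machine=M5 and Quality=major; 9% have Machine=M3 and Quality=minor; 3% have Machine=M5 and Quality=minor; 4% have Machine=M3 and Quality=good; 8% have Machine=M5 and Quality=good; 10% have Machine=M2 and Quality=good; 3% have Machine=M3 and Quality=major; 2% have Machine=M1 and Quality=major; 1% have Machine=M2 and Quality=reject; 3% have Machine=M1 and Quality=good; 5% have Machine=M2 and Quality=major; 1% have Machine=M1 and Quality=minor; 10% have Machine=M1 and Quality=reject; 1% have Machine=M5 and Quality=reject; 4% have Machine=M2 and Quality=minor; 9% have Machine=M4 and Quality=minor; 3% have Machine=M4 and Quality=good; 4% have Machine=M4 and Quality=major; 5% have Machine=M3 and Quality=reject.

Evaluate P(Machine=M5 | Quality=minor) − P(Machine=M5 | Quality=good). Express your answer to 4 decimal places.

-0.1703

P(Quality=minor) = 0.01 + 0.04 + 0.09 + 0.09 + 0.03 = 0.26; P(Machine=M5 | Quality=minor) = 0.03/0.26 = 0.11538.
P(Quality=good) = 0.03 + 0.10 + 0.04 + 0.03 + 0.08 = 0.28; P(Machine=M5 | Quality=good) = 0.08/0.28 = 0.28571.
Difference = -0.1703.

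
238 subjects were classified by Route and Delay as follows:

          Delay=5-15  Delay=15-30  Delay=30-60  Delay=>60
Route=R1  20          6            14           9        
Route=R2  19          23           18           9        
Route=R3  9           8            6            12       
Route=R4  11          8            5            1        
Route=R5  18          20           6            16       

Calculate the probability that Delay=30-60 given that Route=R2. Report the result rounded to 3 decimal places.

Total with Route=R2: 19 + 23 + 18 + 9 = 69.
P(Delay=30-60 | Route=R2) = 18/69 = 0.261.

0.261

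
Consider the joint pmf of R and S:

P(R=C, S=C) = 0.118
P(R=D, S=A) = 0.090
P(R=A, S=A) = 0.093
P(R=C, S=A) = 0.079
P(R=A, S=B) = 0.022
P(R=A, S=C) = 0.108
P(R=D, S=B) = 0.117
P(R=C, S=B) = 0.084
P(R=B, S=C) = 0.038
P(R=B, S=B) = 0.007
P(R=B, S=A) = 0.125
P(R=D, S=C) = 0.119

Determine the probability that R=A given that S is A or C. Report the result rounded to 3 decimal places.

P(S=A) = 0.093 + 0.125 + 0.079 + 0.090 = 0.387.
P(S=C) = 0.108 + 0.038 + 0.118 + 0.119 = 0.383.
P(S ∈ {A, C}) = 0.387 + 0.383 = 0.770; P(R=A, S ∈ {A, C}) = 0.093 + 0.108 = 0.201.
P(R=A | S ∈ {A, C}) = 0.201/0.770 = 0.261.

0.261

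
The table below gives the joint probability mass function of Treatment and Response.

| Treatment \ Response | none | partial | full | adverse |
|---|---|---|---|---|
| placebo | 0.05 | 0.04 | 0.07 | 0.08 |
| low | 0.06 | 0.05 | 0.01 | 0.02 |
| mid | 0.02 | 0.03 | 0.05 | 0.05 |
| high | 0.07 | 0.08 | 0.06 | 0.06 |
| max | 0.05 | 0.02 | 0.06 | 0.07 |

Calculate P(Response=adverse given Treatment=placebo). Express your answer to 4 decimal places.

0.3333

P(Treatment=placebo) = 0.05 + 0.04 + 0.07 + 0.08 = 0.24.
P(Response=adverse | Treatment=placebo) = 0.08/0.24 = 0.3333.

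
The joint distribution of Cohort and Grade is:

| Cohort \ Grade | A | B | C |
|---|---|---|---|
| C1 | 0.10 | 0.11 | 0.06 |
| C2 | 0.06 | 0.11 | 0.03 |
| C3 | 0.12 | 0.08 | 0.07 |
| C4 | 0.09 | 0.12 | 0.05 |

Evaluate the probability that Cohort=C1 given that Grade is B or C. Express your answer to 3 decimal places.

P(Grade=B) = 0.11 + 0.11 + 0.08 + 0.12 = 0.42.
P(Grade=C) = 0.06 + 0.03 + 0.07 + 0.05 = 0.21.
P(Grade ∈ {B, C}) = 0.42 + 0.21 = 0.63; P(Cohort=C1, Grade ∈ {B, C}) = 0.11 + 0.06 = 0.17.
P(Cohort=C1 | Grade ∈ {B, C}) = 0.17/0.63 = 0.270.

0.270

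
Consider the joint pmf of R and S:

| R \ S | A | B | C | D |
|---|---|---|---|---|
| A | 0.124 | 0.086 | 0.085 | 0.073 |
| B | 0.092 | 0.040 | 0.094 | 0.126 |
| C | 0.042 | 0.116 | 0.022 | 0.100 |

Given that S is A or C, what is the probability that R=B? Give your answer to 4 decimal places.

P(S=A) = 0.124 + 0.092 + 0.042 = 0.258.
P(S=C) = 0.085 + 0.094 + 0.022 = 0.201.
P(S ∈ {A, C}) = 0.258 + 0.201 = 0.459; P(R=B, S ∈ {A, C}) = 0.092 + 0.094 = 0.186.
P(R=B | S ∈ {A, C}) = 0.186/0.459 = 0.4052.

0.4052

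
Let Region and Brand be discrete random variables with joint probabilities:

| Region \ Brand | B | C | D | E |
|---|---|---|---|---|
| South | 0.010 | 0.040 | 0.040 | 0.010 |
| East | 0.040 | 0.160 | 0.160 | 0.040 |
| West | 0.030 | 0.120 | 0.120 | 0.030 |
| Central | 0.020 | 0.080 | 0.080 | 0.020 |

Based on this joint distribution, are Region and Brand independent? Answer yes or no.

yes

Every cell satisfies P(Region,Brand) = P(Region)·P(Brand). For instance P(Region=Central) = 0.200, P(Brand=B) = 0.100, and 0.200×0.100 = 0.020 matches the joint entry. So Region and Brand are independent.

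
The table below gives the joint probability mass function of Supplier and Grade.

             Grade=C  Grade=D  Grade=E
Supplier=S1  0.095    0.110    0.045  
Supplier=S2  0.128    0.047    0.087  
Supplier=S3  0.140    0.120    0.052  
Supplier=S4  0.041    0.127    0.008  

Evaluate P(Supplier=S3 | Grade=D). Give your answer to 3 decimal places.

0.297

P(Grade=D) = 0.110 + 0.047 + 0.120 + 0.127 = 0.404.
P(Supplier=S3 | Grade=D) = 0.120/0.404 = 0.297.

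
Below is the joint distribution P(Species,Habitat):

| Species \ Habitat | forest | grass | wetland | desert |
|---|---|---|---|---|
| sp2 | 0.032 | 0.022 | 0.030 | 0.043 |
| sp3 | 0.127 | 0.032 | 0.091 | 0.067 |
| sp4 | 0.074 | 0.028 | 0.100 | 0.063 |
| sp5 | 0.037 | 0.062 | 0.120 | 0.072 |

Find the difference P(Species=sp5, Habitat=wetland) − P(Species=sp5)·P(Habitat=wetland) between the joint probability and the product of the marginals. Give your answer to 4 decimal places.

P(Species=sp5) = 0.037 + 0.062 + 0.120 + 0.072 = 0.291.
P(Habitat=wetland) = 0.030 + 0.091 + 0.100 + 0.120 = 0.341.
P(Species=sp5, Habitat=wetland) − P(Species=sp5)P(Habitat=wetland) = 0.120 − 0.291×0.341 = 0.0208.

0.0208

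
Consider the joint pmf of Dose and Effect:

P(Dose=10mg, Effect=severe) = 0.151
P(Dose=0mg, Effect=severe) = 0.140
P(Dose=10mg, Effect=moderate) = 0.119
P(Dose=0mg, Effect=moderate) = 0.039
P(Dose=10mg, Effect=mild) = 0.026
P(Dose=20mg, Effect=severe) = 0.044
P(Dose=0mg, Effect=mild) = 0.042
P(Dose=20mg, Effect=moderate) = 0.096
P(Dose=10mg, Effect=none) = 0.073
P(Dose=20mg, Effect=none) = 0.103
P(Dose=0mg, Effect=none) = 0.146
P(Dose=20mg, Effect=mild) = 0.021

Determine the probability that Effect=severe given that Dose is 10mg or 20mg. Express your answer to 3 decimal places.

P(Dose=10mg) = 0.073 + 0.026 + 0.119 + 0.151 = 0.369.
P(Dose=20mg) = 0.103 + 0.021 + 0.096 + 0.044 = 0.264.
P(Dose ∈ {10mg, 20mg}) = 0.369 + 0.264 = 0.633; P(Effect=severe, Dose ∈ {10mg, 20mg}) = 0.151 + 0.044 = 0.195.
P(Effect=severe | Dose ∈ {10mg, 20mg}) = 0.195/0.633 = 0.308.

0.308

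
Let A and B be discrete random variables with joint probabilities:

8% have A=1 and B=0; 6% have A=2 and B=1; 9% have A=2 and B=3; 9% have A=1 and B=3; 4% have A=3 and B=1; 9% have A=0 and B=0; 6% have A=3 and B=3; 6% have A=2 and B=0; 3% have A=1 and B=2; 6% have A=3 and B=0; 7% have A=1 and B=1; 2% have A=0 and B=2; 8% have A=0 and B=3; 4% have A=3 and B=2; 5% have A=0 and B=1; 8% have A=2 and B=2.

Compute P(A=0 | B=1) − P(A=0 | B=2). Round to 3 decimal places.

0.110

P(B=1) = 0.05 + 0.07 + 0.06 + 0.04 = 0.22; P(A=0 | B=1) = 0.05/0.22 = 0.2273.
P(B=2) = 0.02 + 0.03 + 0.08 + 0.04 = 0.17; P(A=0 | B=2) = 0.02/0.17 = 0.1176.
Difference = 0.110.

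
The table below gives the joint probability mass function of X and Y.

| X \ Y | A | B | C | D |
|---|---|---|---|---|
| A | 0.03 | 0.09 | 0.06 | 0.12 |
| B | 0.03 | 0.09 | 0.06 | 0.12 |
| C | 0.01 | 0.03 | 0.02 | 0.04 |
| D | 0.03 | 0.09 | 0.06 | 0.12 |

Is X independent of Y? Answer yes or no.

yes

Every cell satisfies P(X,Y) = P(X)·P(Y). For instance P(X=A) = 0.30, P(Y=D) = 0.40, and 0.30×0.40 = 0.12 matches the joint entry. So X and Y are independent.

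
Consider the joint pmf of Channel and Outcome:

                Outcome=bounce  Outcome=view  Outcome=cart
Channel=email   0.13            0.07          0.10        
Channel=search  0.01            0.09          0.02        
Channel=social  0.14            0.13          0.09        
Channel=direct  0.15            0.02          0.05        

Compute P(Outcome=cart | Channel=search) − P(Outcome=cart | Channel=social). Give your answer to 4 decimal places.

-0.0833

P(Channel=search) = 0.01 + 0.09 + 0.02 = 0.12; P(Outcome=cart | Channel=search) = 0.02/0.12 = 0.16667.
P(Channel=social) = 0.14 + 0.13 + 0.09 = 0.36; P(Outcome=cart | Channel=social) = 0.09/0.36 = 0.25000.
Difference = -0.0833.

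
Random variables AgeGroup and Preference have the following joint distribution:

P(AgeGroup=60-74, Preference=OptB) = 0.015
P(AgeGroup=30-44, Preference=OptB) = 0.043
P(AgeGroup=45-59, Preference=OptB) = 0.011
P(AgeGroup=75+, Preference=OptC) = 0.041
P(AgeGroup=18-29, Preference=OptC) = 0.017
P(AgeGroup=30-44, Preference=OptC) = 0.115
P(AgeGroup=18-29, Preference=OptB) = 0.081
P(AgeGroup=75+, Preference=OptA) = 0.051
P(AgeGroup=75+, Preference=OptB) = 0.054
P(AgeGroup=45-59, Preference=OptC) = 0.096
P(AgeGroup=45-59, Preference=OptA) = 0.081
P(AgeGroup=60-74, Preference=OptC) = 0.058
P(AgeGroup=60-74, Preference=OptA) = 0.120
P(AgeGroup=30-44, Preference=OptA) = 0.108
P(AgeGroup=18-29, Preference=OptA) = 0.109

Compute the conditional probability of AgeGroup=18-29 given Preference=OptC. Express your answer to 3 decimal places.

0.052

P(Preference=OptC) = 0.017 + 0.115 + 0.096 + 0.058 + 0.041 = 0.327.
P(AgeGroup=18-29 | Preference=OptC) = 0.017/0.327 = 0.052.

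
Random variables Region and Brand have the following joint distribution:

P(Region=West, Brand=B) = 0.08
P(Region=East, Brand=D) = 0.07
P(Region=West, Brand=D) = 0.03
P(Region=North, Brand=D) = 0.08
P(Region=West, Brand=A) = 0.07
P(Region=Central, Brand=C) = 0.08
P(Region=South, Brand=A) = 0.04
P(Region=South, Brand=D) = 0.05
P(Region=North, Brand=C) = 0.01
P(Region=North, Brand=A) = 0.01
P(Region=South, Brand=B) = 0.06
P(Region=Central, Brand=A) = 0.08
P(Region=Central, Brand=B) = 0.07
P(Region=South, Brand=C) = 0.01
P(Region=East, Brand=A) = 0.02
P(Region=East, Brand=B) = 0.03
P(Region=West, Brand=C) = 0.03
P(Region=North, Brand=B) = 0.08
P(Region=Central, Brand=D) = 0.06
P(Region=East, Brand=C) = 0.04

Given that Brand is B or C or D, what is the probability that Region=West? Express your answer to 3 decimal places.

P(Brand=B) = 0.08 + 0.06 + 0.03 + 0.08 + 0.07 = 0.32.
P(Brand=C) = 0.01 + 0.01 + 0.04 + 0.03 + 0.08 = 0.17.
P(Brand=D) = 0.08 + 0.05 + 0.07 + 0.03 + 0.06 = 0.29.
P(Brand ∈ {B, C, D}) = 0.32 + 0.17 + 0.29 = 0.78; P(Region=West, Brand ∈ {B, C, D}) = 0.08 + 0.03 + 0.03 = 0.14.
P(Region=West | Brand ∈ {B, C, D}) = 0.14/0.78 = 0.179.

0.179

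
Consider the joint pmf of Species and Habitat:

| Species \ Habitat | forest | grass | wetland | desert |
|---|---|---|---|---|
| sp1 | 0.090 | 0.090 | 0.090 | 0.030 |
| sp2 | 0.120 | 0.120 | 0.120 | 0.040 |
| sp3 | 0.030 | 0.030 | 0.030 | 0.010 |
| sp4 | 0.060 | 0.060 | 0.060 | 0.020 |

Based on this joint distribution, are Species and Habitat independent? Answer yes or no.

yes

Every cell satisfies P(Species,Habitat) = P(Species)·P(Habitat). For instance P(Species=sp2) = 0.400, P(Habitat=forest) = 0.300, and 0.400×0.300 = 0.120 matches the joint entry. So Species and Habitat are independent.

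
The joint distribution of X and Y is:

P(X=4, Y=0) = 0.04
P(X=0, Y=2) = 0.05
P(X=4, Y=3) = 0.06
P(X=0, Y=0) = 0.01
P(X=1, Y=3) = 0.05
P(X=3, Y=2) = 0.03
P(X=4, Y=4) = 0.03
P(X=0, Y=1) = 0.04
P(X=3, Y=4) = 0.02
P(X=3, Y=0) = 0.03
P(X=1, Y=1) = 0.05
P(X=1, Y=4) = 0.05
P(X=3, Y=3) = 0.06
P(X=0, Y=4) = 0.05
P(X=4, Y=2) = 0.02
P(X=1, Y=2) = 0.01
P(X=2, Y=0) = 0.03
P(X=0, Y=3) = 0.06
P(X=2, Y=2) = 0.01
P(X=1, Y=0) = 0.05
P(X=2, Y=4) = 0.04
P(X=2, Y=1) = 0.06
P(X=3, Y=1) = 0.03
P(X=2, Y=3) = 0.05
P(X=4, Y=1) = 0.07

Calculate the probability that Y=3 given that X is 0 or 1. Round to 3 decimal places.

0.262

P(X=0) = 0.01 + 0.04 + 0.05 + 0.06 + 0.05 = 0.21.
P(X=1) = 0.05 + 0.05 + 0.01 + 0.05 + 0.05 = 0.21.
P(X ∈ {0, 1}) = 0.21 + 0.21 = 0.42; P(Y=3, X ∈ {0, 1}) = 0.06 + 0.05 = 0.11.
P(Y=3 | X ∈ {0, 1}) = 0.11/0.42 = 0.262.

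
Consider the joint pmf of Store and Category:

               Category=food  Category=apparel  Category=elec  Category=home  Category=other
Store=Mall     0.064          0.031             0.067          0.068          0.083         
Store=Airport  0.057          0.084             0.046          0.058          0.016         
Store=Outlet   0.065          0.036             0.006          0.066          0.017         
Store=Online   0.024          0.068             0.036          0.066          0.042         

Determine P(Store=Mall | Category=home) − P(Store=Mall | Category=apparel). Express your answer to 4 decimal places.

0.1220

P(Category=home) = 0.068 + 0.058 + 0.066 + 0.066 = 0.258; P(Store=Mall | Category=home) = 0.068/0.258 = 0.26357.
P(Category=apparel) = 0.031 + 0.084 + 0.036 + 0.068 = 0.219; P(Store=Mall | Category=apparel) = 0.031/0.219 = 0.14155.
Difference = 0.1220.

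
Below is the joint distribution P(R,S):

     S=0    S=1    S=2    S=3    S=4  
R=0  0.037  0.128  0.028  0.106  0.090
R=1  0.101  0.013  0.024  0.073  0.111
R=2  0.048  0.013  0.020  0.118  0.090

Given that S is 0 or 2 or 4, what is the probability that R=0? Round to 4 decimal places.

P(S=0) = 0.037 + 0.101 + 0.048 = 0.186.
P(S=2) = 0.028 + 0.024 + 0.020 = 0.072.
P(S=4) = 0.090 + 0.111 + 0.090 = 0.291.
P(S ∈ {0, 2, 4}) = 0.186 + 0.072 + 0.291 = 0.549; P(R=0, S ∈ {0, 2, 4}) = 0.037 + 0.028 + 0.090 = 0.155.
P(R=0 | S ∈ {0, 2, 4}) = 0.155/0.549 = 0.2823.

0.2823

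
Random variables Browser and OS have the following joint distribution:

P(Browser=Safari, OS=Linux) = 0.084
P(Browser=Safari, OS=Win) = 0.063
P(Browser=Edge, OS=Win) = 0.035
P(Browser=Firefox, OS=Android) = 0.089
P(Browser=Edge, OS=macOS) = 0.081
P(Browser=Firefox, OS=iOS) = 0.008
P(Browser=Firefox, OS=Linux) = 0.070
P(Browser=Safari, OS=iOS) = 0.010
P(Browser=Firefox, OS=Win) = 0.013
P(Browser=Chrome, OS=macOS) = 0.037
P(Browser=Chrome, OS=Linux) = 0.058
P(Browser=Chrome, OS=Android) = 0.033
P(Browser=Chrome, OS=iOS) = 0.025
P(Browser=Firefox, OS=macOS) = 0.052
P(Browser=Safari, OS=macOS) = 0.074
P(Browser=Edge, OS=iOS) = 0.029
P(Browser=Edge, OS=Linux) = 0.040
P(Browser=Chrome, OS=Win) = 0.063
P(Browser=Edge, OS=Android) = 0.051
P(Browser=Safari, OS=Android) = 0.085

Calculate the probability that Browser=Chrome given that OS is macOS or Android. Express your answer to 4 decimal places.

0.1394

P(OS=macOS) = 0.037 + 0.052 + 0.074 + 0.081 = 0.244.
P(OS=Android) = 0.033 + 0.089 + 0.085 + 0.051 = 0.258.
P(OS ∈ {macOS, Android}) = 0.244 + 0.258 = 0.502; P(Browser=Chrome, OS ∈ {macOS, Android}) = 0.037 + 0.033 = 0.070.
P(Browser=Chrome | OS ∈ {macOS, Android}) = 0.070/0.502 = 0.1394.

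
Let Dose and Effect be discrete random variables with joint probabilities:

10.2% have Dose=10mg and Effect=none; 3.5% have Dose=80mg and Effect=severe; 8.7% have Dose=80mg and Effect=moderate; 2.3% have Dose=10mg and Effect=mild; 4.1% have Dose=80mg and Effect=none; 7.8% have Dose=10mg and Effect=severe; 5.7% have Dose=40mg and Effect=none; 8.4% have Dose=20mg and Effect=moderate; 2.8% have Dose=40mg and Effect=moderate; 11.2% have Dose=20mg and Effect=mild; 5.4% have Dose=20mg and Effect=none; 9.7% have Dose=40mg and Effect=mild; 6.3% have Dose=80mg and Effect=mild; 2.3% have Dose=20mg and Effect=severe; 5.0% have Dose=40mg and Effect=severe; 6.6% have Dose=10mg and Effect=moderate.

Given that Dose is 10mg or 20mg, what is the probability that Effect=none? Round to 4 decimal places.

P(Dose=10mg) = 0.102 + 0.023 + 0.066 + 0.078 = 0.269.
P(Dose=20mg) = 0.054 + 0.112 + 0.084 + 0.023 = 0.273.
P(Dose ∈ {10mg, 20mg}) = 0.269 + 0.273 = 0.542; P(Effect=none, Dose ∈ {10mg, 20mg}) = 0.102 + 0.054 = 0.156.
P(Effect=none | Dose ∈ {10mg, 20mg}) = 0.156/0.542 = 0.2878.

0.2878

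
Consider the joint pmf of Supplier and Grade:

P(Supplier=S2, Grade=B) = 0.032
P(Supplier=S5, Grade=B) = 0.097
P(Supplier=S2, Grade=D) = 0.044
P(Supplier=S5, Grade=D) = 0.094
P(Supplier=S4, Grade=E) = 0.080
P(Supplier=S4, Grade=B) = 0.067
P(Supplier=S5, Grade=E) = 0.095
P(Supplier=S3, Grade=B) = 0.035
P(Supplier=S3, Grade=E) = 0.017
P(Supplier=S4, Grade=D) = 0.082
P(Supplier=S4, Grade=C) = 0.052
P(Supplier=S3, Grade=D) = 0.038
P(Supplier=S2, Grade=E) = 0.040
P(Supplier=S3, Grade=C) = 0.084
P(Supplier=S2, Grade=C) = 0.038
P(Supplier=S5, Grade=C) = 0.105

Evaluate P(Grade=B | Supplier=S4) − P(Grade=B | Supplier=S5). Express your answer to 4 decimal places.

P(Supplier=S4) = 0.067 + 0.052 + 0.082 + 0.080 = 0.281; P(Grade=B | Supplier=S4) = 0.067/0.281 = 0.23843.
P(Supplier=S5) = 0.097 + 0.105 + 0.094 + 0.095 = 0.391; P(Grade=B | Supplier=S5) = 0.097/0.391 = 0.24808.
Difference = -0.0096.

-0.0096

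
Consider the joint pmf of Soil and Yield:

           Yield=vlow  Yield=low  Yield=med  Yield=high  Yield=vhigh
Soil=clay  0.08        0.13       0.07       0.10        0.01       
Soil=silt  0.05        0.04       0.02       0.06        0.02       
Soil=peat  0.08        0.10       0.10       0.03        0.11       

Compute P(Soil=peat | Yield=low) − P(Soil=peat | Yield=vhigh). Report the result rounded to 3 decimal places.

P(Yield=low) = 0.13 + 0.04 + 0.10 = 0.27; P(Soil=peat | Yield=low) = 0.10/0.27 = 0.3704.
P(Yield=vhigh) = 0.01 + 0.02 + 0.11 = 0.14; P(Soil=peat | Yield=vhigh) = 0.11/0.14 = 0.7857.
Difference = -0.415.

-0.415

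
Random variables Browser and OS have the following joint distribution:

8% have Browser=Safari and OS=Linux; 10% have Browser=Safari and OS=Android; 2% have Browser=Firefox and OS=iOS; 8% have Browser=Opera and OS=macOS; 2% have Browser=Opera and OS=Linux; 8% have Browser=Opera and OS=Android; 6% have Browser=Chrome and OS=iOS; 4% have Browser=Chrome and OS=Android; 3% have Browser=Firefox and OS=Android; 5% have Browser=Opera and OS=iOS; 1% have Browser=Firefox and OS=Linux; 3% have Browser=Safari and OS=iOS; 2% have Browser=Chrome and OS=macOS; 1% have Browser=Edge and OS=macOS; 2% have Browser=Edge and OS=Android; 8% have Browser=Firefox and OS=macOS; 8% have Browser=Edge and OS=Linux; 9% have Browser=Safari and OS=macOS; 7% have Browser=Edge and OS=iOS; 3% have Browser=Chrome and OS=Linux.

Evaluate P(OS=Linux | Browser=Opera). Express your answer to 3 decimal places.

0.087

P(Browser=Opera) = 0.08 + 0.02 + 0.05 + 0.08 = 0.23.
P(OS=Linux | Browser=Opera) = 0.02/0.23 = 0.087.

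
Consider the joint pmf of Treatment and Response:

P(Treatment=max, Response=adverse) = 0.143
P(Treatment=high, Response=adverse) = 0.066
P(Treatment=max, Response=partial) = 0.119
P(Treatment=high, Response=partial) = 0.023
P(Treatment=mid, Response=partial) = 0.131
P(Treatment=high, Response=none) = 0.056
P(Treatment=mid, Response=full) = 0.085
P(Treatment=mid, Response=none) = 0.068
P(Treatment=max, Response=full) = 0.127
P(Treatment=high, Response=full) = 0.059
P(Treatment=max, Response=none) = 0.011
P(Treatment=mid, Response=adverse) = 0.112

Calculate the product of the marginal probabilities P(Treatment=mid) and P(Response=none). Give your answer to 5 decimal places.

0.05346

P(Treatment=mid) = 0.068 + 0.131 + 0.085 + 0.112 = 0.396.
P(Response=none) = 0.068 + 0.056 + 0.011 = 0.135.
Product: 0.396 × 0.135 = 0.05346.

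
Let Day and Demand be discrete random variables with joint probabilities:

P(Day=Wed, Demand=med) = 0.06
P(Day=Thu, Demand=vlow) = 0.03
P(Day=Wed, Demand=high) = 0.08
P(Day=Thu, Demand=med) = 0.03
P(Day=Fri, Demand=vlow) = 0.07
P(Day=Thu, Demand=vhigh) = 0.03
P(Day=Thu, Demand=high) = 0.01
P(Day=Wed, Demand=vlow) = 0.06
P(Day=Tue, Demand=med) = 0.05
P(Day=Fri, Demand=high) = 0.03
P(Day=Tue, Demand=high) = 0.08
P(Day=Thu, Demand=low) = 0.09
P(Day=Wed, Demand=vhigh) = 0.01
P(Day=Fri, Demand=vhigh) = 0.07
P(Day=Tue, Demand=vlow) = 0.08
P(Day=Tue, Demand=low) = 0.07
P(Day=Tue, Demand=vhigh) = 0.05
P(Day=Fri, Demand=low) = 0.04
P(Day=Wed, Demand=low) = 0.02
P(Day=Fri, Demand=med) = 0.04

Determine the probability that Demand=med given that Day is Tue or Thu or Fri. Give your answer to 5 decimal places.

0.15584

P(Day=Tue) = 0.08 + 0.07 + 0.05 + 0.08 + 0.05 = 0.33.
P(Day=Thu) = 0.03 + 0.09 + 0.03 + 0.01 + 0.03 = 0.19.
P(Day=Fri) = 0.07 + 0.04 + 0.04 + 0.03 + 0.07 = 0.25.
P(Day ∈ {Tue, Thu, Fri}) = 0.33 + 0.19 + 0.25 = 0.77; P(Demand=med, Day ∈ {Tue, Thu, Fri}) = 0.05 + 0.03 + 0.04 = 0.12.
P(Demand=med | Day ∈ {Tue, Thu, Fri}) = 0.12/0.77 = 0.15584.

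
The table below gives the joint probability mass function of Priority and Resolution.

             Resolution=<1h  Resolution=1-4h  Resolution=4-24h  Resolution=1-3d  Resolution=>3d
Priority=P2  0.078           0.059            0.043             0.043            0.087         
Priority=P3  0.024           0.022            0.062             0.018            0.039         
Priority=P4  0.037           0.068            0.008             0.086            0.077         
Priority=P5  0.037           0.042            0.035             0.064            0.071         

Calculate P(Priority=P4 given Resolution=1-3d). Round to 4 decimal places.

0.4076

P(Resolution=1-3d) = 0.043 + 0.018 + 0.086 + 0.064 = 0.211.
P(Priority=P4 | Resolution=1-3d) = 0.086/0.211 = 0.4076.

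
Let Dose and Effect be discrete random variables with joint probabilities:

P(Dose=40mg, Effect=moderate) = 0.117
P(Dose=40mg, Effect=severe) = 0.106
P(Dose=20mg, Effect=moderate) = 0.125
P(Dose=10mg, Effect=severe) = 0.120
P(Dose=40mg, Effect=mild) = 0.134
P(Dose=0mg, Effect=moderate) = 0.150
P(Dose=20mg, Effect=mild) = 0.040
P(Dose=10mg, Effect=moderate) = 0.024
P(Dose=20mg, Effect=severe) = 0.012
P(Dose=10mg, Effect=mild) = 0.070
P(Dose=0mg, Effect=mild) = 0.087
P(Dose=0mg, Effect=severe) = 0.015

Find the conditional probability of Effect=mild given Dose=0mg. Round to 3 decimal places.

0.345

P(Dose=0mg) = 0.087 + 0.150 + 0.015 = 0.252.
P(Effect=mild | Dose=0mg) = 0.087/0.252 = 0.345.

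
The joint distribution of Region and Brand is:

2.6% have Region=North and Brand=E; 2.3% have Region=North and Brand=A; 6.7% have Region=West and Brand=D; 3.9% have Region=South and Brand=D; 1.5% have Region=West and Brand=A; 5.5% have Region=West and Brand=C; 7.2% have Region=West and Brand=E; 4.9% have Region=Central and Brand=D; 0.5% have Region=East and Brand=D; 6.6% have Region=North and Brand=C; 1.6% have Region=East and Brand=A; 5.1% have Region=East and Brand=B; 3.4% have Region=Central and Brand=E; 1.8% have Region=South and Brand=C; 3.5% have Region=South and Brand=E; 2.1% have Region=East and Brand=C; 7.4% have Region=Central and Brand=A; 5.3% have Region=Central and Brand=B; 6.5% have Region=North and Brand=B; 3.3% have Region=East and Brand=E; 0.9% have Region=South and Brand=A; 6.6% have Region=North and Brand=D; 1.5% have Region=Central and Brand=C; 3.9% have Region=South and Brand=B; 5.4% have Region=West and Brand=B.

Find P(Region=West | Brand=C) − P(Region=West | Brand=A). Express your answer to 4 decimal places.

P(Brand=C) = 0.066 + 0.018 + 0.021 + 0.055 + 0.015 = 0.175; P(Region=West | Brand=C) = 0.055/0.175 = 0.31429.
P(Brand=A) = 0.023 + 0.009 + 0.016 + 0.015 + 0.074 = 0.137; P(Region=West | Brand=A) = 0.015/0.137 = 0.10949.
Difference = 0.2048.

0.2048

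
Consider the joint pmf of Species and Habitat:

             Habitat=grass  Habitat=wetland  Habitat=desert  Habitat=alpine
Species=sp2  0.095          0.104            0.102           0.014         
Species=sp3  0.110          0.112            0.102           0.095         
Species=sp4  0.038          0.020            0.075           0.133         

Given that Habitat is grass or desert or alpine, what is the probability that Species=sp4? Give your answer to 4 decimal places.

P(Habitat=grass) = 0.095 + 0.110 + 0.038 = 0.243.
P(Habitat=desert) = 0.102 + 0.102 + 0.075 = 0.279.
P(Habitat=alpine) = 0.014 + 0.095 + 0.133 = 0.242.
P(Habitat ∈ {grass, desert, alpine}) = 0.243 + 0.279 + 0.242 = 0.764; P(Species=sp4, Habitat ∈ {grass, desert, alpine}) = 0.038 + 0.075 + 0.133 = 0.246.
P(Species=sp4 | Habitat ∈ {grass, desert, alpine}) = 0.246/0.764 = 0.3220.

0.3220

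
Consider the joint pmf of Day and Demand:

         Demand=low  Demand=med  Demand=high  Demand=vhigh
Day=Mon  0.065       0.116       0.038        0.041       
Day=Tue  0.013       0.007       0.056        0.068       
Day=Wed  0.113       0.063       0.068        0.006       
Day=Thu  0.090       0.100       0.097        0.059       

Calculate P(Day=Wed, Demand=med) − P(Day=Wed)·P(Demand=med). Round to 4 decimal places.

-0.0085

P(Day=Wed) = 0.113 + 0.063 + 0.068 + 0.006 = 0.250.
P(Demand=med) = 0.116 + 0.007 + 0.063 + 0.100 = 0.286.
P(Day=Wed, Demand=med) − P(Day=Wed)P(Demand=med) = 0.063 − 0.250×0.286 = -0.0085.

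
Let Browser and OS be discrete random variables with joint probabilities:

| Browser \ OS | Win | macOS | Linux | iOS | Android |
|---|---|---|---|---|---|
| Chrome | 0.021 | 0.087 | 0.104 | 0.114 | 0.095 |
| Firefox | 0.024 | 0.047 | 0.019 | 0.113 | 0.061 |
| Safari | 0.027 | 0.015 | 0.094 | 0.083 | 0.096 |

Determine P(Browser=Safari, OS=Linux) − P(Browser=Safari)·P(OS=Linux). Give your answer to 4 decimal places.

P(Browser=Safari) = 0.027 + 0.015 + 0.094 + 0.083 + 0.096 = 0.315.
P(OS=Linux) = 0.104 + 0.019 + 0.094 = 0.217.
P(Browser=Safari, OS=Linux) − P(Browser=Safari)P(OS=Linux) = 0.094 − 0.315×0.217 = 0.0256.

0.0256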